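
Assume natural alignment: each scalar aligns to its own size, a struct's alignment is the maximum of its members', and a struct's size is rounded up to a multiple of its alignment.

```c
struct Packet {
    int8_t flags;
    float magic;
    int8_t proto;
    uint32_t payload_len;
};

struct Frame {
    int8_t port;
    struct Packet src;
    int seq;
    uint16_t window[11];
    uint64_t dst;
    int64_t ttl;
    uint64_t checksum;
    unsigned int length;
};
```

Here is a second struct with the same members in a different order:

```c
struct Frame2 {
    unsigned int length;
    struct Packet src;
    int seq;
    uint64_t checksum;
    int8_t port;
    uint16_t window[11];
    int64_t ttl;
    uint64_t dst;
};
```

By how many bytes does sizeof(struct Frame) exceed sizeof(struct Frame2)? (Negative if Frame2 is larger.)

Packet: 0..1  flags  (1B, 1-aligned); 1..4  -- padding (3B); 4..8  magic  (4B, 4-aligned); 8..9  proto  (1B, 1-aligned); 9..12  -- padding (3B); 12..16  payload_len  (4B, 4-aligned); sizeof = 16, alignof = 4
0..1  port  (1B, 1-aligned)
1..4  -- padding (3B)
4..20  src  (16B, 4-aligned)
20..24  seq  (4B, 4-aligned)
24..46  window  (22B, 2-aligned)
46..48  -- padding (2B)
48..56  dst  (8B, 8-aligned)
56..64  ttl  (8B, 8-aligned)
64..72  checksum  (8B, 8-aligned)
72..76  length  (4B, 4-aligned)
76..80  -- tail padding (4B)
sizeof = 80, alignof = 8
— Frame2 —
0..4  length  (4B, 4-aligned)
4..20  src  (16B, 4-aligned)
20..24  seq  (4B, 4-aligned)
24..32  checksum  (8B, 8-aligned)
32..33  port  (1B, 1-aligned)
33..34  -- padding (1B)
34..56  window  (22B, 2-aligned)
56..64  ttl  (8B, 8-aligned)
64..72  dst  (8B, 8-aligned)
sizeof = 72, alignof = 8
80 − 72 = 8

8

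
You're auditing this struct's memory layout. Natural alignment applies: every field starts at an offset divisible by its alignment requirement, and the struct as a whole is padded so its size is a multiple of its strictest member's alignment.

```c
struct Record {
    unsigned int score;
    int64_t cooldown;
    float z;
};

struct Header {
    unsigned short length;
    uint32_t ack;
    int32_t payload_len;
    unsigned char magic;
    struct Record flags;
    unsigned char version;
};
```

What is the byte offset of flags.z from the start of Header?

32

Record: @0: score [4B, align 4] → 4; +4 pad (align 8); @8: cooldown [8B, align 8] → 16; @16: z [4B, align 4] → 20; +4 tail pad (align 8); size 24, align 8
@0: length [2B, align 2] → 2
+2 pad (align 4)
@4: ack [4B, align 4] → 8
@8: payload_len [4B, align 4] → 12
@12: magic [1B, align 1] → 13
+3 pad (align 8)
@16: flags [24B, align 8] → 40
within Record: z at 16
16 + 16 = 32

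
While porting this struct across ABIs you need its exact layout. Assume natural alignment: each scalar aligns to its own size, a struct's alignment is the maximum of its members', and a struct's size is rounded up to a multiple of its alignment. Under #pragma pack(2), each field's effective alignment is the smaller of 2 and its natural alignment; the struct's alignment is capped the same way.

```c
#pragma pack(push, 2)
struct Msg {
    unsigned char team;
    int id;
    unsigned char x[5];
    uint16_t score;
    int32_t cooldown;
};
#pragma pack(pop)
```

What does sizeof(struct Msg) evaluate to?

18 bytes

0..1  team  (1B, 1-aligned)
1..2  -- padding (1B)
2..6  id  (4B, 2-aligned)
6..11  x  (5B, 1-aligned)
11..12  -- padding (1B)
12..14  score  (2B, 2-aligned)
14..18  cooldown  (4B, 2-aligned)
sizeof = 18, alignof = 2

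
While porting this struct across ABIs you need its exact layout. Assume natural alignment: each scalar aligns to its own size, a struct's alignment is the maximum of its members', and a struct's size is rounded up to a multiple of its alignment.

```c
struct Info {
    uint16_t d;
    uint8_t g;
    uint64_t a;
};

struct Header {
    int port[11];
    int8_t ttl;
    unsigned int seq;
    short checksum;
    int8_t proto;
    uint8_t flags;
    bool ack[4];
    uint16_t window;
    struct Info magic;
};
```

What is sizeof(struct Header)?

Info: @0: d [2B, align 2] → 2; @2: g [1B, align 1] → 3; +5 pad (align 8); @8: a [8B, align 8] → 16; size 16, align 8
@0: port [44B, align 4] → 44
@44: ttl [1B, align 1] → 45
+3 pad (align 4)
@48: seq [4B, align 4] → 52
@52: checksum [2B, align 2] → 54
@54: proto [1B, align 1] → 55
@55: flags [1B, align 1] → 56
@56: ack [4B, align 1] → 60
@60: window [2B, align 2] → 62
+2 pad (align 8)
@64: magic [16B, align 8] → 80
size 80, align 8

80 bytes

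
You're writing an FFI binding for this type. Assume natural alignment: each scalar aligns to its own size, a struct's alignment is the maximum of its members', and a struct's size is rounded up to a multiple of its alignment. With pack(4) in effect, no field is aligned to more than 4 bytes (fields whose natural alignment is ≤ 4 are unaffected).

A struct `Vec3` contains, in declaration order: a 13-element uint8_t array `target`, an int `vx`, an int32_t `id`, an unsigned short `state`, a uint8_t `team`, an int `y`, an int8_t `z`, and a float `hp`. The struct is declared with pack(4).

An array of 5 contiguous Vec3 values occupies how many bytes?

200

target at 0 (size 13, align 1) → ends 13
pad 3 to align 4 for vx
vx at 16 (size 4, align 4) → ends 20
id at 20 (size 4, align 4) → ends 24
state at 24 (size 2, align 2) → ends 26
team at 26 (size 1, align 1) → ends 27
pad 1 to align 4 for y
y at 28 (size 4, align 4) → ends 32
z at 32 (size 1, align 1) → ends 33
pad 3 to align 4 for hp
hp at 36 (size 4, align 4) → ends 40
total 40 bytes, alignment 4
array of 5: 5 × 40 = 200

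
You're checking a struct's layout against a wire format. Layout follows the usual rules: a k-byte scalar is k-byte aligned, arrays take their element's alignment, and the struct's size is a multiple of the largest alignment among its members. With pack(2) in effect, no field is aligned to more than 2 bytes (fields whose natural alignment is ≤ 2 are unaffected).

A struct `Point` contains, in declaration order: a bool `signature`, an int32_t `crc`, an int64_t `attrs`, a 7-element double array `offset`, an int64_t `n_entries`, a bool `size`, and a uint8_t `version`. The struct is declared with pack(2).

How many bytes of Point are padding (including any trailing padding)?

1

signature at 0 (size 1, align 1) → ends 1
pad 1 to align 2 for crc
crc at 2 (size 4, align 2) → ends 6
attrs at 6 (size 8, align 2) → ends 14
offset at 14 (size 56, align 2) → ends 70
n_entries at 70 (size 8, align 2) → ends 78
size at 78 (size 1, align 1) → ends 79
version at 79 (size 1, align 1) → ends 80
total 80 bytes, alignment 2
data bytes 79, size 80 → padding 1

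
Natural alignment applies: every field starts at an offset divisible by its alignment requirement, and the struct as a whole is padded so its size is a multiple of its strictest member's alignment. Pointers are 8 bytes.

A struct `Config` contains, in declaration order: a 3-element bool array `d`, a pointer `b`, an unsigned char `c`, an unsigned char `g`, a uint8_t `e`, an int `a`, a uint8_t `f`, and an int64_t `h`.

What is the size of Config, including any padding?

@0: d [3B, align 1] → 3
+5 pad (align 8)
@8: b [8B, align 8] → 16
@16: c [1B, align 1] → 17
@17: g [1B, align 1] → 18
@18: e [1B, align 1] → 19
+1 pad (align 4)
@20: a [4B, align 4] → 24
@24: f [1B, align 1] → 25
+7 pad (align 8)
@32: h [8B, align 8] → 40
size 40, align 8

40 bytes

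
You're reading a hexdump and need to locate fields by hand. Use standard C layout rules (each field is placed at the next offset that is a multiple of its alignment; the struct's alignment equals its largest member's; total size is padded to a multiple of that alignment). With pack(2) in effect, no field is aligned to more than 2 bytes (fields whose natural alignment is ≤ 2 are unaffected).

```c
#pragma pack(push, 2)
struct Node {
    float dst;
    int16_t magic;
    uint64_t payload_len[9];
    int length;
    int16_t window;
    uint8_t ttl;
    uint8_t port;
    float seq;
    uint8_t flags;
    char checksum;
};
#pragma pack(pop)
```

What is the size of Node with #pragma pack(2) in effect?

92

0..4  dst  (4B, 2-aligned)
4..6  magic  (2B, 2-aligned)
6..78  payload_len  (72B, 2-aligned)
78..82  length  (4B, 2-aligned)
82..84  window  (2B, 2-aligned)
84..85  ttl  (1B, 1-aligned)
85..86  port  (1B, 1-aligned)
86..90  seq  (4B, 2-aligned)
90..91  flags  (1B, 1-aligned)
91..92  checksum  (1B, 1-aligned)
sizeof = 92, alignof = 2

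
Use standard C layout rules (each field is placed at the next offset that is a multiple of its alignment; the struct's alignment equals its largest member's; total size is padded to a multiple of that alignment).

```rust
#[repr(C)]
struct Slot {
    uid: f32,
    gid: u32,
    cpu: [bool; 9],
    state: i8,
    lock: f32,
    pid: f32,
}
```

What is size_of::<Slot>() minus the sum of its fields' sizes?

uid at 0 (size 4, align 4) → ends 4
gid at 4 (size 4, align 4) → ends 8
cpu at 8 (size 9, align 1) → ends 17
state at 17 (size 1, align 1) → ends 18
pad 2 to align 4 for lock
lock at 20 (size 4, align 4) → ends 24
pid at 24 (size 4, align 4) → ends 28
total 28 bytes, alignment 4
data bytes 26, size 28 → padding 2

2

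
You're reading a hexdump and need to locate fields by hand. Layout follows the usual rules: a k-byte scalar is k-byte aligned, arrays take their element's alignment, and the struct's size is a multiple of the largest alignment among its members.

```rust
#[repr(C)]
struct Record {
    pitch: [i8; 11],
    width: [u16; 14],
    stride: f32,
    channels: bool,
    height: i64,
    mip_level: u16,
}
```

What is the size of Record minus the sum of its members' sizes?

10

0..11  pitch  (11B, 1-aligned)
11..12  -- padding (1B)
12..40  width  (28B, 2-aligned)
40..44  stride  (4B, 4-aligned)
44..45  channels  (1B, 1-aligned)
45..48  -- padding (3B)
48..56  height  (8B, 8-aligned)
56..58  mip_level  (2B, 2-aligned)
58..64  -- tail padding (6B)
sizeof = 64, alignof = 8
data bytes 54, size 64 → padding 10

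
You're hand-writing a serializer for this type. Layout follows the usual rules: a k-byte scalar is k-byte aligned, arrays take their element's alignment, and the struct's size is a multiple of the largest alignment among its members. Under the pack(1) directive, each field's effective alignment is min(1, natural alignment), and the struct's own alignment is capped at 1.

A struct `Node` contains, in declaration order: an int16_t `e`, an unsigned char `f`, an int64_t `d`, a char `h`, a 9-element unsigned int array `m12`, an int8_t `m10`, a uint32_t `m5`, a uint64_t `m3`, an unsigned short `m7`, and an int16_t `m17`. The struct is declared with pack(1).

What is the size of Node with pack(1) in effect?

0..2  e  (2B, 1-aligned)
2..3  f  (1B, 1-aligned)
3..11  d  (8B, 1-aligned)
11..12  h  (1B, 1-aligned)
12..48  m12  (36B, 1-aligned)
48..49  m10  (1B, 1-aligned)
49..53  m5  (4B, 1-aligned)
53..61  m3  (8B, 1-aligned)
61..63  m7  (2B, 1-aligned)
63..65  m17  (2B, 1-aligned)
sizeof = 65, alignof = 1

65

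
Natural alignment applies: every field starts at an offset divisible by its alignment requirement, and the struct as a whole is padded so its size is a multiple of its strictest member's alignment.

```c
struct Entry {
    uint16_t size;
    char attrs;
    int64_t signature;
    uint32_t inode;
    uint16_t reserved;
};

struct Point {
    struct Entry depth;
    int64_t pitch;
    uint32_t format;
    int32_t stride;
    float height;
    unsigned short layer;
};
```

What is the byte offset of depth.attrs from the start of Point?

2

Entry: 0..2  size  (2B, 2-aligned); 2..3  attrs  (1B, 1-aligned); 3..8  -- padding (5B); 8..16  signature  (8B, 8-aligned); 16..20  inode  (4B, 4-aligned); 20..22  reserved  (2B, 2-aligned); 22..24  -- tail padding (2B); sizeof = 24, alignof = 8
0..24  depth  (24B, 8-aligned)
within Entry: attrs at 2
0 + 2 = 2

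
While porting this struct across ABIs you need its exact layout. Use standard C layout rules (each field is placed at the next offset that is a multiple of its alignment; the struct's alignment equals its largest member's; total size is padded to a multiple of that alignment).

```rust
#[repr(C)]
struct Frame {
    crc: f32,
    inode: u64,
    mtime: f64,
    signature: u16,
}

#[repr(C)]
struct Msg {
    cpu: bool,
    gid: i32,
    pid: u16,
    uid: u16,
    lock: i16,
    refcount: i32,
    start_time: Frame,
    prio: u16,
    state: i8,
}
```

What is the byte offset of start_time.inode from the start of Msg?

32

Frame: 0..4  crc  (4B, 4-aligned); 4..8  -- padding (4B); 8..16  inode  (8B, 8-aligned); 16..24  mtime  (8B, 8-aligned); 24..26  signature  (2B, 2-aligned); 26..32  -- tail padding (6B); sizeof = 32, alignof = 8
0..1  cpu  (1B, 1-aligned)
1..4  -- padding (3B)
4..8  gid  (4B, 4-aligned)
8..10  pid  (2B, 2-aligned)
10..12  uid  (2B, 2-aligned)
12..14  lock  (2B, 2-aligned)
14..16  -- padding (2B)
16..20  refcount  (4B, 4-aligned)
20..24  -- padding (4B)
24..56  start_time  (32B, 8-aligned)
within Frame: inode at 8
24 + 8 = 32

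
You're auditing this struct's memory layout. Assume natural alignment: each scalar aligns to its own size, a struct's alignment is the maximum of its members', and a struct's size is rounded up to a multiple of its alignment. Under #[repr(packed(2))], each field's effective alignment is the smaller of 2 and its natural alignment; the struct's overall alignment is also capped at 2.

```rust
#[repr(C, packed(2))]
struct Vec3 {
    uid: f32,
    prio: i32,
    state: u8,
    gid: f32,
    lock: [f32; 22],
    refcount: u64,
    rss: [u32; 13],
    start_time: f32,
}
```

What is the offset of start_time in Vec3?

@0: uid [4B, align 2] → 4
@4: prio [4B, align 2] → 8
@8: state [1B, align 1] → 9
+1 pad (align 2)
@10: gid [4B, align 2] → 14
@14: lock [88B, align 2] → 102
@102: refcount [8B, align 2] → 110
@110: rss [52B, align 2] → 162
@162: start_time [4B, align 2] → 166

162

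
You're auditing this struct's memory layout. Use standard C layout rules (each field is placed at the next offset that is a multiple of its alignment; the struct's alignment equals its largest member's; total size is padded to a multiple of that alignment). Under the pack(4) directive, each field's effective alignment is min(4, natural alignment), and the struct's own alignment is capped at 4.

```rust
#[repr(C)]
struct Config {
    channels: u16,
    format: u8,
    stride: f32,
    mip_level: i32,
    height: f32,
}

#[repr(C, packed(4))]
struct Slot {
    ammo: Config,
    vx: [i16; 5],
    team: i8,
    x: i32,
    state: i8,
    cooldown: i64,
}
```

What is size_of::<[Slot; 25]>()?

Config: @0: channels [2B, align 2] → 2; @2: format [1B, align 1] → 3; +1 pad (align 4); @4: stride [4B, align 4] → 8; @8: mip_level [4B, align 4] → 12; @12: height [4B, align 4] → 16; size 16, align 4
@0: ammo [16B, align 4] → 16
@16: vx [10B, align 2] → 26
@26: team [1B, align 1] → 27
+1 pad (align 4)
@28: x [4B, align 4] → 32
@32: state [1B, align 1] → 33
+3 pad (align 4)
@36: cooldown [8B, align 4] → 44
size 44, align 4
array of 25: 25 × 44 = 1100

1100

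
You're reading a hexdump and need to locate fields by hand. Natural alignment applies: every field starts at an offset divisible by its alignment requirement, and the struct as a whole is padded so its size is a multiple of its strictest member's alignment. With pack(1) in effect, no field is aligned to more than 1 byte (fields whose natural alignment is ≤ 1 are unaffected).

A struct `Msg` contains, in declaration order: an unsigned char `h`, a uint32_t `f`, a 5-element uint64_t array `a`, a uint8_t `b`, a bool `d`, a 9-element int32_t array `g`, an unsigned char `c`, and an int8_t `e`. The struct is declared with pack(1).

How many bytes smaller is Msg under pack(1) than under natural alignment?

11

natural layout:
  @0: h [1B, align 1] → 1
  +3 pad (align 4)
  @4: f [4B, align 4] → 8
  @8: a [40B, align 8] → 48
  @48: b [1B, align 1] → 49
  @49: d [1B, align 1] → 50
  +2 pad (align 4)
  @52: g [36B, align 4] → 88
  @88: c [1B, align 1] → 89
  @89: e [1B, align 1] → 90
  +6 tail pad (align 8)
  size 96, align 8
packed(1) layout:
  @0: h [1B, align 1] → 1
  @1: f [4B, align 1] → 5
  @5: a [40B, align 1] → 45
  @45: b [1B, align 1] → 46
  @46: d [1B, align 1] → 47
  @47: g [36B, align 1] → 83
  @83: c [1B, align 1] → 84
  @84: e [1B, align 1] → 85
  size 85, align 1
96 − 85 = 11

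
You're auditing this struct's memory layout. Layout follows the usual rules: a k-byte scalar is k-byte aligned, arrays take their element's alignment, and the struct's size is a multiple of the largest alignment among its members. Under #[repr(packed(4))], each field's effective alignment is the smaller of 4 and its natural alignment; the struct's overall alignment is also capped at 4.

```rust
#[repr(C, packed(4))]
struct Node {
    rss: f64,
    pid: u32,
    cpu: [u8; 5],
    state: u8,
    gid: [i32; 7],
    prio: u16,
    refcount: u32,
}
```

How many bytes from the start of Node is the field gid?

20

@0: rss [8B, align 4] → 8
@8: pid [4B, align 4] → 12
@12: cpu [5B, align 1] → 17
@17: state [1B, align 1] → 18
+2 pad (align 4)
@20: gid [28B, align 4] → 48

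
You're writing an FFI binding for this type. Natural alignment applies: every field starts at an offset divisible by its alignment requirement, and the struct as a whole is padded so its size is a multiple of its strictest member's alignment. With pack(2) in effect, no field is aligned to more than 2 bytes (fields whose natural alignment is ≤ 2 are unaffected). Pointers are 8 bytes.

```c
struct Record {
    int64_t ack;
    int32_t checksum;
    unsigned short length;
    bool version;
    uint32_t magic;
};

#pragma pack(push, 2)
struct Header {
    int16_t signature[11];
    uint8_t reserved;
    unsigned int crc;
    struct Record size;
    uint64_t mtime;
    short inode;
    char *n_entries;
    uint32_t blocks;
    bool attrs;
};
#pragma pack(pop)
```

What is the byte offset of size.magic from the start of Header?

44

Record: 0..8  ack  (8B, 8-aligned); 8..12  checksum  (4B, 4-aligned); 12..14  length  (2B, 2-aligned); 14..15  version  (1B, 1-aligned); 15..16  -- padding (1B); 16..20  magic  (4B, 4-aligned); 20..24  -- tail padding (4B); sizeof = 24, alignof = 8
0..22  signature  (22B, 2-aligned)
22..23  reserved  (1B, 1-aligned)
23..24  -- padding (1B)
24..28  crc  (4B, 2-aligned)
28..52  size  (24B, 2-aligned)
within Record: magic at 16
28 + 16 = 44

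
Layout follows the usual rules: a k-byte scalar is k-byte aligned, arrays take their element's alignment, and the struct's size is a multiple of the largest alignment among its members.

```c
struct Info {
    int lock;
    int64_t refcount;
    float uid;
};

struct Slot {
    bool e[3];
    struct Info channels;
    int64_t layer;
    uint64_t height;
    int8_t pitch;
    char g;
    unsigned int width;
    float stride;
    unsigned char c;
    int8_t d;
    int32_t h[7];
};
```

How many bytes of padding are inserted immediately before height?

Info: @0: lock [4B, align 4] → 4; +4 pad (align 8); @8: refcount [8B, align 8] → 16; @16: uid [4B, align 4] → 20; +4 tail pad (align 8); size 24, align 8
@0: e [3B, align 1] → 3
+5 pad (align 8)
@8: channels [24B, align 8] → 32
@32: layer [8B, align 8] → 40
@40: height [8B, align 8] → 48

0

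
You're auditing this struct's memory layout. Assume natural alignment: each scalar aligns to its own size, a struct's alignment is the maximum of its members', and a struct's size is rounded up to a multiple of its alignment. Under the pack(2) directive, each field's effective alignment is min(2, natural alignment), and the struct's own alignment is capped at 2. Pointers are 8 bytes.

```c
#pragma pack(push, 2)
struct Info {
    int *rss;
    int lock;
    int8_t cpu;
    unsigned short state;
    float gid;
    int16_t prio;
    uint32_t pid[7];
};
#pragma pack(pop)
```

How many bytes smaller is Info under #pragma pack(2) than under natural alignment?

6

natural layout:
  @0: rss [8B, align 8] → 8
  @8: lock [4B, align 4] → 12
  @12: cpu [1B, align 1] → 13
  +1 pad (align 2)
  @14: state [2B, align 2] → 16
  @16: gid [4B, align 4] → 20
  @20: prio [2B, align 2] → 22
  +2 pad (align 4)
  @24: pid [28B, align 4] → 52
  +4 tail pad (align 8)
  size 56, align 8
packed(2) layout:
  @0: rss [8B, align 2] → 8
  @8: lock [4B, align 2] → 12
  @12: cpu [1B, align 1] → 13
  +1 pad (align 2)
  @14: state [2B, align 2] → 16
  @16: gid [4B, align 2] → 20
  @20: prio [2B, align 2] → 22
  @22: pid [28B, align 2] → 50
  size 50, align 2
56 − 50 = 6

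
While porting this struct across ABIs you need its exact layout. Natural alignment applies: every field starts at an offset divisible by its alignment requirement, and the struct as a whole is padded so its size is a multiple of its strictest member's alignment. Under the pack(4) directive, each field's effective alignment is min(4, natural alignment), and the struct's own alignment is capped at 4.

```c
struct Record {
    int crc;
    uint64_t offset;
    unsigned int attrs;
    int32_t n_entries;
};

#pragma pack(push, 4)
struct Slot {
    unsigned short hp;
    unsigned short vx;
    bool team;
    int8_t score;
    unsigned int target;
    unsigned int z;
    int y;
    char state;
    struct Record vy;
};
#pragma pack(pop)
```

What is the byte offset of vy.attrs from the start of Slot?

40

Record: @0: crc [4B, align 4] → 4; +4 pad (align 8); @8: offset [8B, align 8] → 16; @16: attrs [4B, align 4] → 20; @20: n_entries [4B, align 4] → 24; size 24, align 8
@0: hp [2B, align 2] → 2
@2: vx [2B, align 2] → 4
@4: team [1B, align 1] → 5
@5: score [1B, align 1] → 6
+2 pad (align 4)
@8: target [4B, align 4] → 12
@12: z [4B, align 4] → 16
@16: y [4B, align 4] → 20
@20: state [1B, align 1] → 21
+3 pad (align 4)
@24: vy [24B, align 4] → 48
within Record: attrs at 16
24 + 16 = 40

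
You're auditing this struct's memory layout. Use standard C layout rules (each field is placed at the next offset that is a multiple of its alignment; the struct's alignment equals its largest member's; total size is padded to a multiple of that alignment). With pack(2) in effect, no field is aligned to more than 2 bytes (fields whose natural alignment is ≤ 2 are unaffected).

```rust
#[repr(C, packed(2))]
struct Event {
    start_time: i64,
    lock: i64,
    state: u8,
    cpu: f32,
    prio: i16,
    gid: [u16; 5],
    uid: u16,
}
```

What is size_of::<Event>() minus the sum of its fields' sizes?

@0: start_time [8B, align 2] → 8
@8: lock [8B, align 2] → 16
@16: state [1B, align 1] → 17
+1 pad (align 2)
@18: cpu [4B, align 2] → 22
@22: prio [2B, align 2] → 24
@24: gid [10B, align 2] → 34
@34: uid [2B, align 2] → 36
size 36, align 2
data bytes 35, size 36 → padding 1

1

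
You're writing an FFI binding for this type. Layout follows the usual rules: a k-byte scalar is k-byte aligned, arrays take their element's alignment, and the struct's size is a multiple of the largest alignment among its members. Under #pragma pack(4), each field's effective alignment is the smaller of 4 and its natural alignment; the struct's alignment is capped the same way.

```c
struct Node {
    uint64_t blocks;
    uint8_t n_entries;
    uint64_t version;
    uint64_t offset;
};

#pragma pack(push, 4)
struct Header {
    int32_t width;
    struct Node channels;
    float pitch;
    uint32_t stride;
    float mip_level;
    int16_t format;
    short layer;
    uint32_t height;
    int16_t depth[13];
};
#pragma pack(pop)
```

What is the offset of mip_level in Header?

44

Node: 0..8  blocks  (8B, 8-aligned); 8..9  n_entries  (1B, 1-aligned); 9..16  -- padding (7B); 16..24  version  (8B, 8-aligned); 24..32  offset  (8B, 8-aligned); sizeof = 32, alignof = 8
0..4  width  (4B, 4-aligned)
4..36  channels  (32B, 4-aligned)
36..40  pitch  (4B, 4-aligned)
40..44  stride  (4B, 4-aligned)
44..48  mip_level  (4B, 4-aligned)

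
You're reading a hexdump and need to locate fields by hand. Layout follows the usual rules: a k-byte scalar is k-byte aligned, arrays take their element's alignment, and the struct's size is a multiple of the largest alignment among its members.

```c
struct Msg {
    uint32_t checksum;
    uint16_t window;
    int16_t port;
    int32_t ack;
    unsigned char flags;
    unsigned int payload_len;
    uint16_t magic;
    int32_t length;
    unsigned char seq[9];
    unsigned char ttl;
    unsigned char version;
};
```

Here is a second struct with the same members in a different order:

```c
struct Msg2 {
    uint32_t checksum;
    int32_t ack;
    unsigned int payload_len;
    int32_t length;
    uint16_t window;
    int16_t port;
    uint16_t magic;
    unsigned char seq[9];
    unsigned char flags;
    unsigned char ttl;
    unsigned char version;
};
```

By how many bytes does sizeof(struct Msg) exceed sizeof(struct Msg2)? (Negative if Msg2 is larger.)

4

0..4  checksum  (4B, 4-aligned)
4..6  window  (2B, 2-aligned)
6..8  port  (2B, 2-aligned)
8..12  ack  (4B, 4-aligned)
12..13  flags  (1B, 1-aligned)
13..16  -- padding (3B)
16..20  payload_len  (4B, 4-aligned)
20..22  magic  (2B, 2-aligned)
22..24  -- padding (2B)
24..28  length  (4B, 4-aligned)
28..37  seq  (9B, 1-aligned)
37..38  ttl  (1B, 1-aligned)
38..39  version  (1B, 1-aligned)
39..40  -- tail padding (1B)
sizeof = 40, alignof = 4
— Msg2 —
0..4  checksum  (4B, 4-aligned)
4..8  ack  (4B, 4-aligned)
8..12  payload_len  (4B, 4-aligned)
12..16  length  (4B, 4-aligned)
16..18  window  (2B, 2-aligned)
18..20  port  (2B, 2-aligned)
20..22  magic  (2B, 2-aligned)
22..31  seq  (9B, 1-aligned)
31..32  flags  (1B, 1-aligned)
32..33  ttl  (1B, 1-aligned)
33..34  version  (1B, 1-aligned)
34..36  -- tail padding (2B)
sizeof = 36, alignof = 4
40 − 36 = 4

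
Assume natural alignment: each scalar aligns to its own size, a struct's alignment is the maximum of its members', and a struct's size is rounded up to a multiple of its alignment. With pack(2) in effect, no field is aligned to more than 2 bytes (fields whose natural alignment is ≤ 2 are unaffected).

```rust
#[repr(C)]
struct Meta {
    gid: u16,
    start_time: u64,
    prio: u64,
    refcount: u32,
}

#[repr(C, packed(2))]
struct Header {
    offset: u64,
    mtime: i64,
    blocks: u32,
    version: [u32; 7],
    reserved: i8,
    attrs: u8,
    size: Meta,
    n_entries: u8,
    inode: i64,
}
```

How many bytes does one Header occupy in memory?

92 bytes

Meta: 0..2  gid  (2B, 2-aligned); 2..8  -- padding (6B); 8..16  start_time  (8B, 8-aligned); 16..24  prio  (8B, 8-aligned); 24..28  refcount  (4B, 4-aligned); 28..32  -- tail padding (4B); sizeof = 32, alignof = 8
0..8  offset  (8B, 2-aligned)
8..16  mtime  (8B, 2-aligned)
16..20  blocks  (4B, 2-aligned)
20..48  version  (28B, 2-aligned)
48..49  reserved  (1B, 1-aligned)
49..50  attrs  (1B, 1-aligned)
50..82  size  (32B, 2-aligned)
82..83  n_entries  (1B, 1-aligned)
83..84  -- padding (1B)
84..92  inode  (8B, 2-aligned)
sizeof = 92, alignof = 2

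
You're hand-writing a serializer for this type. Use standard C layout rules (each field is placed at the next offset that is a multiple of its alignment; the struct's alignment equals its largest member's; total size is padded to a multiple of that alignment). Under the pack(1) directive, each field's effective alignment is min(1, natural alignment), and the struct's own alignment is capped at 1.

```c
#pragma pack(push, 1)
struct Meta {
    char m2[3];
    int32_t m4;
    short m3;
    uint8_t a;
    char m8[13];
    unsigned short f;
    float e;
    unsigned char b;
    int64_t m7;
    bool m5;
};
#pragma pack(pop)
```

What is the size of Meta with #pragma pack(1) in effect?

0..3  m2  (3B, 1-aligned)
3..7  m4  (4B, 1-aligned)
7..9  m3  (2B, 1-aligned)
9..10  a  (1B, 1-aligned)
10..23  m8  (13B, 1-aligned)
23..25  f  (2B, 1-aligned)
25..29  e  (4B, 1-aligned)
29..30  b  (1B, 1-aligned)
30..38  m7  (8B, 1-aligned)
38..39  m5  (1B, 1-aligned)
sizeof = 39, alignof = 1

39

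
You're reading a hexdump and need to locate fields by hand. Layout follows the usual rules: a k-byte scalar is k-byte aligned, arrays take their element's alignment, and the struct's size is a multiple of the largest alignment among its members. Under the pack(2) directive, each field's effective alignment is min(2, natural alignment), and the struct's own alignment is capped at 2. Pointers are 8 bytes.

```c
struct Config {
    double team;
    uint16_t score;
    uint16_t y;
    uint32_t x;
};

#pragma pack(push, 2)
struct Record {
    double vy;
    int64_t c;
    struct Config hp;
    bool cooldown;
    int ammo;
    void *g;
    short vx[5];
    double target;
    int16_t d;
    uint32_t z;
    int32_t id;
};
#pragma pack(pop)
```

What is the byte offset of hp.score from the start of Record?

Config: team at 0 (size 8, align 8) → ends 8; score at 8 (size 2, align 2) → ends 10; y at 10 (size 2, align 2) → ends 12; x at 12 (size 4, align 4) → ends 16; total 16 bytes, alignment 8
vy at 0 (size 8, align 2) → ends 8
c at 8 (size 8, align 2) → ends 16
hp at 16 (size 16, align 2) → ends 32
within Config: score at 8
16 + 8 = 24

24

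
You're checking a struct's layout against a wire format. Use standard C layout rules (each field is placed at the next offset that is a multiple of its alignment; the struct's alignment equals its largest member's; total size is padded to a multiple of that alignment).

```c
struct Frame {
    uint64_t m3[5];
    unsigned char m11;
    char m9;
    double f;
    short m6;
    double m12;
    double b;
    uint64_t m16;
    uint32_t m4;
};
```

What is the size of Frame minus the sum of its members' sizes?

@0: m3 [40B, align 8] → 40
@40: m11 [1B, align 1] → 41
@41: m9 [1B, align 1] → 42
+6 pad (align 8)
@48: f [8B, align 8] → 56
@56: m6 [2B, align 2] → 58
+6 pad (align 8)
@64: m12 [8B, align 8] → 72
@72: b [8B, align 8] → 80
@80: m16 [8B, align 8] → 88
@88: m4 [4B, align 4] → 92
+4 tail pad (align 8)
size 96, align 8
data bytes 80, size 96 → padding 16

16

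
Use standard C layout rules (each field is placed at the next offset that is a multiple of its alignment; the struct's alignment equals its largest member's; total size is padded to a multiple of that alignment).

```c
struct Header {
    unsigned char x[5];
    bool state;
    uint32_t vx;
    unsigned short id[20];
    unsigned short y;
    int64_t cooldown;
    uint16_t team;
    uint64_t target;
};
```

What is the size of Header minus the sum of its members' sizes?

10

0..5  x  (5B, 1-aligned)
5..6  state  (1B, 1-aligned)
6..8  -- padding (2B)
8..12  vx  (4B, 4-aligned)
12..52  id  (40B, 2-aligned)
52..54  y  (2B, 2-aligned)
54..56  -- padding (2B)
56..64  cooldown  (8B, 8-aligned)
64..66  team  (2B, 2-aligned)
66..72  -- padding (6B)
72..80  target  (8B, 8-aligned)
sizeof = 80, alignof = 8
data bytes 70, size 80 → padding 10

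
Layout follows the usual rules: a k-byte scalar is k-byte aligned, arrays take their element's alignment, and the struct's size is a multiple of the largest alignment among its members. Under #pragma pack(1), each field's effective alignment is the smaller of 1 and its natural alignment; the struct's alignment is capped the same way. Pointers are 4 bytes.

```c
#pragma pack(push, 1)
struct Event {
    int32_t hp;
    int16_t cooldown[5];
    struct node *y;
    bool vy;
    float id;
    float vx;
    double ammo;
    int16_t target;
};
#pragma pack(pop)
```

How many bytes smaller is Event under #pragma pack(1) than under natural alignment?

11

natural layout:
  @0: hp [4B, align 4] → 4
  @4: cooldown [10B, align 2] → 14
  +2 pad (align 4)
  @16: y [4B, align 4] → 20
  @20: vy [1B, align 1] → 21
  +3 pad (align 4)
  @24: id [4B, align 4] → 28
  @28: vx [4B, align 4] → 32
  @32: ammo [8B, align 8] → 40
  @40: target [2B, align 2] → 42
  +6 tail pad (align 8)
  size 48, align 8
packed(1) layout:
  @0: hp [4B, align 1] → 4
  @4: cooldown [10B, align 1] → 14
  @14: y [4B, align 1] → 18
  @18: vy [1B, align 1] → 19
  @19: id [4B, align 1] → 23
  @23: vx [4B, align 1] → 27
  @27: ammo [8B, align 1] → 35
  @35: target [2B, align 1] → 37
  size 37, align 1
48 − 37 = 11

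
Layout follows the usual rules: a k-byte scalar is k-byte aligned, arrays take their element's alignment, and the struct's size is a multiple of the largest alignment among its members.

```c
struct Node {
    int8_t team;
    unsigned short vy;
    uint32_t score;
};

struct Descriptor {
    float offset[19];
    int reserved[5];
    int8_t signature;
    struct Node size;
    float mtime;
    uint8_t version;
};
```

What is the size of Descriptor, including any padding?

Node: 0..1  team  (1B, 1-aligned); 1..2  -- padding (1B); 2..4  vy  (2B, 2-aligned); 4..8  score  (4B, 4-aligned); sizeof = 8, alignof = 4
0..76  offset  (76B, 4-aligned)
76..96  reserved  (20B, 4-aligned)
96..97  signature  (1B, 1-aligned)
97..100  -- padding (3B)
100..108  size  (8B, 4-aligned)
108..112  mtime  (4B, 4-aligned)
112..113  version  (1B, 1-aligned)
113..116  -- tail padding (3B)
sizeof = 116, alignof = 4

116 bytes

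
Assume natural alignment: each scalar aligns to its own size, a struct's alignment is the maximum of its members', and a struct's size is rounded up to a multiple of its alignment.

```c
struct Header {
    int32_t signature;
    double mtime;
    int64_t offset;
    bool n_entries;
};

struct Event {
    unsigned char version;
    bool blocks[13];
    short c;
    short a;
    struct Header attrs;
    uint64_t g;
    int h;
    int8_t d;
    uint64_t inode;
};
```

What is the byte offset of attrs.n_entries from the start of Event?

48

Header: 0..4  signature  (4B, 4-aligned); 4..8  -- padding (4B); 8..16  mtime  (8B, 8-aligned); 16..24  offset  (8B, 8-aligned); 24..25  n_entries  (1B, 1-aligned); 25..32  -- tail padding (7B); sizeof = 32, alignof = 8
0..1  version  (1B, 1-aligned)
1..14  blocks  (13B, 1-aligned)
14..16  c  (2B, 2-aligned)
16..18  a  (2B, 2-aligned)
18..24  -- padding (6B)
24..56  attrs  (32B, 8-aligned)
within Header: n_entries at 24
24 + 24 = 48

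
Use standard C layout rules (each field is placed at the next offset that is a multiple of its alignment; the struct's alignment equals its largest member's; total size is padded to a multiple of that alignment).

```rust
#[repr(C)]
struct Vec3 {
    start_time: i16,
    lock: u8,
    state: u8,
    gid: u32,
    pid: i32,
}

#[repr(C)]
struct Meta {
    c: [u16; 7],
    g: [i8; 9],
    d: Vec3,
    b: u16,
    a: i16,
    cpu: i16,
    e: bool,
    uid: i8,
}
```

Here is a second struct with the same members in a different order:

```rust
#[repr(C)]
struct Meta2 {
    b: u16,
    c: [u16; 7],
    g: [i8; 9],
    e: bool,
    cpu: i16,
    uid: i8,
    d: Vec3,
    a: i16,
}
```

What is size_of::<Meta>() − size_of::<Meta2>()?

Vec3: 0..2  start_time  (2B, 2-aligned); 2..3  lock  (1B, 1-aligned); 3..4  state  (1B, 1-aligned); 4..8  gid  (4B, 4-aligned); 8..12  pid  (4B, 4-aligned); sizeof = 12, alignof = 4
0..14  c  (14B, 2-aligned)
14..23  g  (9B, 1-aligned)
23..24  -- padding (1B)
24..36  d  (12B, 4-aligned)
36..38  b  (2B, 2-aligned)
38..40  a  (2B, 2-aligned)
40..42  cpu  (2B, 2-aligned)
42..43  e  (1B, 1-aligned)
43..44  uid  (1B, 1-aligned)
sizeof = 44, alignof = 4
— Meta2 —
0..2  b  (2B, 2-aligned)
2..16  c  (14B, 2-aligned)
16..25  g  (9B, 1-aligned)
25..26  e  (1B, 1-aligned)
26..28  cpu  (2B, 2-aligned)
28..29  uid  (1B, 1-aligned)
29..32  -- padding (3B)
32..44  d  (12B, 4-aligned)
44..46  a  (2B, 2-aligned)
46..48  -- tail padding (2B)
sizeof = 48, alignof = 4
44 − 48 = -4

-4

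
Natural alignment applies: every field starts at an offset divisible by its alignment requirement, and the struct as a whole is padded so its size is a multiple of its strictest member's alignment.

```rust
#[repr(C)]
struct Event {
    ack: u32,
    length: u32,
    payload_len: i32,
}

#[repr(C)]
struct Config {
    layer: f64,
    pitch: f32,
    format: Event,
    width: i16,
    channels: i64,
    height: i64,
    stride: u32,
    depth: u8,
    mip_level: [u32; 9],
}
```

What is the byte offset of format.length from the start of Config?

Event: @0: ack [4B, align 4] → 4; @4: length [4B, align 4] → 8; @8: payload_len [4B, align 4] → 12; size 12, align 4
@0: layer [8B, align 8] → 8
@8: pitch [4B, align 4] → 12
@12: format [12B, align 4] → 24
within Event: length at 4
12 + 4 = 16

16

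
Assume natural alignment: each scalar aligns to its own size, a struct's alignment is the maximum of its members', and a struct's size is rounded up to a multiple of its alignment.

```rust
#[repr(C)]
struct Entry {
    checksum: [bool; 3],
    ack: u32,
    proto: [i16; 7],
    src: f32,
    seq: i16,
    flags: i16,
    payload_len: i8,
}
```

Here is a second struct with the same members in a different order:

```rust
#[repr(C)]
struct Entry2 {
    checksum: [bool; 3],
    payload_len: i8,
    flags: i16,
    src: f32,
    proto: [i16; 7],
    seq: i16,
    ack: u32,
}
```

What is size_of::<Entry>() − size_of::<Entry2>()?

@0: checksum [3B, align 1] → 3
+1 pad (align 4)
@4: ack [4B, align 4] → 8
@8: proto [14B, align 2] → 22
+2 pad (align 4)
@24: src [4B, align 4] → 28
@28: seq [2B, align 2] → 30
@30: flags [2B, align 2] → 32
@32: payload_len [1B, align 1] → 33
+3 tail pad (align 4)
size 36, align 4
— Entry2 —
@0: checksum [3B, align 1] → 3
@3: payload_len [1B, align 1] → 4
@4: flags [2B, align 2] → 6
+2 pad (align 4)
@8: src [4B, align 4] → 12
@12: proto [14B, align 2] → 26
@26: seq [2B, align 2] → 28
@28: ack [4B, align 4] → 32
size 32, align 4
36 − 32 = 4

4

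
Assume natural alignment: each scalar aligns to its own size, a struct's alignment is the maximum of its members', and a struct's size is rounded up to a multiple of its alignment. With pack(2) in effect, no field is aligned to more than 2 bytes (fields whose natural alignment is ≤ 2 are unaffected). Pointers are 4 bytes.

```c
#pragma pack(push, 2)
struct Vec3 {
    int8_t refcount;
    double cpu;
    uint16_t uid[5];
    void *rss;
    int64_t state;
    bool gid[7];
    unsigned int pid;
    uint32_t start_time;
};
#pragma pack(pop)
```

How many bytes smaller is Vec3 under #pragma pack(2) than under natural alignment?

natural layout:
  @0: refcount [1B, align 1] → 1
  +7 pad (align 8)
  @8: cpu [8B, align 8] → 16
  @16: uid [10B, align 2] → 26
  +2 pad (align 4)
  @28: rss [4B, align 4] → 32
  @32: state [8B, align 8] → 40
  @40: gid [7B, align 1] → 47
  +1 pad (align 4)
  @48: pid [4B, align 4] → 52
  @52: start_time [4B, align 4] → 56
  size 56, align 8
packed(2) layout:
  @0: refcount [1B, align 1] → 1
  +1 pad (align 2)
  @2: cpu [8B, align 2] → 10
  @10: uid [10B, align 2] → 20
  @20: rss [4B, align 2] → 24
  @24: state [8B, align 2] → 32
  @32: gid [7B, align 1] → 39
  +1 pad (align 2)
  @40: pid [4B, align 2] → 44
  @44: start_time [4B, align 2] → 48
  size 48, align 2
56 − 48 = 8

8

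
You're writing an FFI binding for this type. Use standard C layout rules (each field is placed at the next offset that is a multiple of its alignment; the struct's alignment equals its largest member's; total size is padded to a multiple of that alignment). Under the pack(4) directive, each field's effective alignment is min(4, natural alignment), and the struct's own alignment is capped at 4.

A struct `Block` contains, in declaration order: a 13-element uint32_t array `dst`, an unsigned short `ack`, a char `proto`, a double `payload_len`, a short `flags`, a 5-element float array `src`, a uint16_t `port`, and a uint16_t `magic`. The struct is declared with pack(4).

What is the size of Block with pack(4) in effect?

92

dst at 0 (size 52, align 4) → ends 52
ack at 52 (size 2, align 2) → ends 54
proto at 54 (size 1, align 1) → ends 55
pad 1 to align 4 for payload_len
payload_len at 56 (size 8, align 4) → ends 64
flags at 64 (size 2, align 2) → ends 66
pad 2 to align 4 for src
src at 68 (size 20, align 4) → ends 88
port at 88 (size 2, align 2) → ends 90
magic at 90 (size 2, align 2) → ends 92
total 92 bytes, alignment 4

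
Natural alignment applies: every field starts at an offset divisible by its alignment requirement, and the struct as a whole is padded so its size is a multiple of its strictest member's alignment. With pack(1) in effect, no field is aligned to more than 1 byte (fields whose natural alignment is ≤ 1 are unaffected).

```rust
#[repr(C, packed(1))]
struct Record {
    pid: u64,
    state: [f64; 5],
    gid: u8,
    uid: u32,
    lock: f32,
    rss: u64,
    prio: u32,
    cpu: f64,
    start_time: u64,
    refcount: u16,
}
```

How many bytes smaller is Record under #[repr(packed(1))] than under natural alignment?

17

natural layout:
  @0: pid [8B, align 8] → 8
  @8: state [40B, align 8] → 48
  @48: gid [1B, align 1] → 49
  +3 pad (align 4)
  @52: uid [4B, align 4] → 56
  @56: lock [4B, align 4] → 60
  +4 pad (align 8)
  @64: rss [8B, align 8] → 72
  @72: prio [4B, align 4] → 76
  +4 pad (align 8)
  @80: cpu [8B, align 8] → 88
  @88: start_time [8B, align 8] → 96
  @96: refcount [2B, align 2] → 98
  +6 tail pad (align 8)
  size 104, align 8
packed(1) layout:
  @0: pid [8B, align 1] → 8
  @8: state [40B, align 1] → 48
  @48: gid [1B, align 1] → 49
  @49: uid [4B, align 1] → 53
  @53: lock [4B, align 1] → 57
  @57: rss [8B, align 1] → 65
  @65: prio [4B, align 1] → 69
  @69: cpu [8B, align 1] → 77
  @77: start_time [8B, align 1] → 85
  @85: refcount [2B, align 1] → 87
  size 87, align 1
104 − 87 = 17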